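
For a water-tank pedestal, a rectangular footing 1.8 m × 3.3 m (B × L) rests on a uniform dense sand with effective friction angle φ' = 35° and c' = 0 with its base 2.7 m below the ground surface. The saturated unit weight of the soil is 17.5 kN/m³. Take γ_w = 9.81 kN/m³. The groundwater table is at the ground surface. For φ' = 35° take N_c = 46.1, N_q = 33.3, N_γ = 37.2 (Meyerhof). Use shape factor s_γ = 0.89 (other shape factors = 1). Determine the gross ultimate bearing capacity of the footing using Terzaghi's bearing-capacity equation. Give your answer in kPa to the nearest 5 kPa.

q_ult ≈ 920 kPa

With the water table at the surface the whole profile is submerged: γ' = 17.5 − 9.81 = 7.69 kN/m³, so q = γ'·D_f = 20.763 kPa; the same γ' applies in the ½γBN_γ term.
q_ult = q·N_q + 0.5·γ·B·N_γ·s_γ
     = 20.763 × 33.3 + 0.5 × 7.69 × 1.8 × 37.2 × 0.89
     = 691.41 + 229.14 = 920.55 kPa.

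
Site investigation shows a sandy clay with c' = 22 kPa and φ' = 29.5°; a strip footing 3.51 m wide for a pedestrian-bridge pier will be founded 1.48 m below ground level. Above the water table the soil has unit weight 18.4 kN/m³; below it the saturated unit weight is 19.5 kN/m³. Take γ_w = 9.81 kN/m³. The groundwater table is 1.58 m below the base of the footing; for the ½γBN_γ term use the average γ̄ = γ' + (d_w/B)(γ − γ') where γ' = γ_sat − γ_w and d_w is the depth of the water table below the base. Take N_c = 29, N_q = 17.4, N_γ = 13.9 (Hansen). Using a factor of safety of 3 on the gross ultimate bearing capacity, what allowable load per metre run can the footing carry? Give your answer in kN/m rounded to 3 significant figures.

Overburden at base level: q = 18.4 × 1.48 = 27.232 kPa.
The water table is 1.58 m below the base (< B = 3.51 m), so the ½γBN_γ term uses γ̄ = γ' + (d_w/B)(γ − γ') = 9.69 + (1.58/3.51)(18.4 − 9.69) = 13.611 kN/m³.
Cohesion term c·N_c = 22 × 29 = 638 kPa; surcharge term q·N_q = 27.232 × 17.4 = 473.84 kPa; self-weight term 0.5·γ·B·N_γ = 0.5 × 13.611 × 3.51 × 13.9 = 332.03 kPa.
q_ult = 638 + 473.84 + 332.03 = 1443.9 kPa.
Gross allowable pressure q_all = 1443.9 / 3 = 481.29 kPa.
Allowable wall load = q_all × B = 481.29 × 3.51 = 1689.3 kN per metre run.

≈ 1690 kN/m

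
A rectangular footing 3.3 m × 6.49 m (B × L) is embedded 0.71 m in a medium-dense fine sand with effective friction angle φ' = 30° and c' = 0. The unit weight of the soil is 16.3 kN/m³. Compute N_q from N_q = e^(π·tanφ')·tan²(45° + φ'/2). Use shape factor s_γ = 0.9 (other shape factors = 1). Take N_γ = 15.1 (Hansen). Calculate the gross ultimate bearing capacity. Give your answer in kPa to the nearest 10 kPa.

q_ult ≈ 580 kPa

tan30° = 0.5774, so N_q = e^(π×0.5774)·tan²(60°) = 6.134 × 3.0 = 18.4.
q = γ·D_f = 16.3 × 0.71 = 11.573 kPa.
q·N_q = 11.573 × 18.401 = 212.96 kPa
0.5·γ·B·N_γ·s_γ = 0.5 × 16.3 × 3.3 × 15.1 × 0.9 = 365.5 kPa
q_ult = 212.96 + 365.5 = 578.46 kPa.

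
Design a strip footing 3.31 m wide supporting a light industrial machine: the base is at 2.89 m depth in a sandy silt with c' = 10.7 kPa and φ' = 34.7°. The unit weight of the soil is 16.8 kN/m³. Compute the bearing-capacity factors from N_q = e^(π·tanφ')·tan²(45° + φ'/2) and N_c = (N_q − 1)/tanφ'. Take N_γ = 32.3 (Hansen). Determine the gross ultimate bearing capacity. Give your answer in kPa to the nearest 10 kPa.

q_ult ≈ 2940 kPa

tan34.7° = 0.6924, so N_q = e^(π×0.6924)·tan²(62.35°) = 8.805 × 3.643 = 32.08.
N_c = (32.08 − 1)/tan34.7° = 44.89.
Overburden at base level: q = 16.8 × 2.89 = 48.552 kPa.
Cohesion term c·N_c = 10.7 × 44.886 = 480.28 kPa; surcharge term q·N_q = 48.552 × 32.081 = 1557.6 kPa; self-weight term 0.5·γ·B·N_γ = 0.5 × 16.8 × 3.31 × 32.3 = 898.07 kPa.
q_ult = 480.28 + 1557.6 + 898.07 = 2935.9 kPa.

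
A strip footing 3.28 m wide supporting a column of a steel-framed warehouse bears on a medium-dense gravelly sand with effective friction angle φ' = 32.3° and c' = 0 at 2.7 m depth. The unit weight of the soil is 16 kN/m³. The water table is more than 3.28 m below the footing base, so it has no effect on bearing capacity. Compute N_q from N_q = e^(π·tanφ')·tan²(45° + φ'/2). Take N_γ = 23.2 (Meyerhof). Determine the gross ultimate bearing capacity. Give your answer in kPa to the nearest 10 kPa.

tan32.3° = 0.6322, so N_q = e^(π×0.6322)·tan²(61.15°) = 7.287 × 3.295 = 24.01.
q = γ·D_f = 16 × 2.7 = 43.2 kPa.
q·N_q = 43.2 × 24.01 = 1037.2 kPa
0.5·γ·B·N_γ = 0.5 × 16 × 3.28 × 23.2 = 608.77 kPa
q_ult = 1037.2 + 608.77 = 1646 kPa.

q_ult ≈ 1650 kPa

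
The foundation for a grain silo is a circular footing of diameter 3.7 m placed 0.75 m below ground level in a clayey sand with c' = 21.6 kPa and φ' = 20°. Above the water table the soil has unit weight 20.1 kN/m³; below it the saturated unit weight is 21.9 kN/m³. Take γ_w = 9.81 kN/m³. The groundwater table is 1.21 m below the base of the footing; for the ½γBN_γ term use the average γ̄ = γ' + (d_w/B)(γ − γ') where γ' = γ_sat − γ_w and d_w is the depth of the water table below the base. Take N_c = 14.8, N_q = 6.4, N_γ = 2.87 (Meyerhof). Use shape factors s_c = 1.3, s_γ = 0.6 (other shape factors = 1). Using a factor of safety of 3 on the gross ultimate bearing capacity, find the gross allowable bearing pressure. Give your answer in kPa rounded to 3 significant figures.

q = γ·D_f = 20.1 × 0.75 = 15.075 kPa.
γ' = 12.09 kN/m³; averaging over the depth B below the base, γ̄ = γ' + (d_w/B)(γ − γ') = 14.709 kN/m³.
c·N_c·s_c = 21.6 × 14.8 × 1.3 = 415.58 kPa
q·N_q = 15.075 × 6.4 = 96.48 kPa
0.5·γ·B·N_γ·s_γ = 0.5 × 14.709 × 3.7 × 2.87 × 0.6 = 46.86 kPa
q_ult = 415.58 + 96.48 + 46.86 = 558.92 kPa.
q_all = 558.92 / 3 = 186.31 kPa.

q_all ≈ 186 kPa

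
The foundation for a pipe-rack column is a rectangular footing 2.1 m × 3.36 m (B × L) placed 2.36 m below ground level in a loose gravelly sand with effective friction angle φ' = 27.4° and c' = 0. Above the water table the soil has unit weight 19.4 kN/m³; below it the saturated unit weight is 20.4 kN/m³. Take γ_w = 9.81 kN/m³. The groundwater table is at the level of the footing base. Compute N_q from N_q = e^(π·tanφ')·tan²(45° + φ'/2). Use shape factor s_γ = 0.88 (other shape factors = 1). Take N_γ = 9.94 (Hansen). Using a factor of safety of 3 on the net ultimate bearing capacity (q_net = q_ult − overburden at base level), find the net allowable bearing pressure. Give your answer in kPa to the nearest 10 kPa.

q_all(net) ≈ 230 kPa

N_q = e^(π·tan27.4°)·tan²(58.7°) = 13.78.
Overburden at base level: q = 19.4 × 2.36 = 45.784 kPa.
Below the base the soil is submerged, so the ½γBN_γ term uses γ' = 20.4 − 9.81 = 10.59 kN/m³.
Surcharge term q·N_q = 45.784 × 13.785 = 631.13 kPa; self-weight term 0.5·γ·B·N_γ·s_γ = 0.5 × 10.59 × 2.1 × 9.94 × 0.88 = 97.264 kPa.
q_ult = 631.13 + 97.264 = 728.39 kPa.
q_net = 728.39 − 45.784 = 682.61 kPa.
q_all(net) = 682.61 / 3 = 227.54 kPa.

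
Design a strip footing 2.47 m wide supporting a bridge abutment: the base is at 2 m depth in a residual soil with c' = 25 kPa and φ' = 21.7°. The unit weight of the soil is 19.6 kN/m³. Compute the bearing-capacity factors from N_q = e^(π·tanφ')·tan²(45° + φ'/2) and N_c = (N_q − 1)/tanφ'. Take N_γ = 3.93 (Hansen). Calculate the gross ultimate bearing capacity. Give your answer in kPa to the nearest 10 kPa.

q_ult ≈ 810 kPa

tan21.7° = 0.3979, so N_q = e^(π×0.3979)·tan²(55.85°) = 3.491 × 2.173 = 7.59.
N_c = (7.59 − 1)/tan21.7° = 16.55.
Overburden at base level: q = 19.6 × 2 = 39.2 kPa.
Cohesion term c·N_c = 25 × 16.553 = 413.82 kPa; surcharge term q·N_q = 39.2 × 7.5871 = 297.41 kPa; self-weight term 0.5·γ·B·N_γ = 0.5 × 19.6 × 2.47 × 3.93 = 95.13 kPa.
q_ult = 413.82 + 297.41 + 95.13 = 806.36 kPa.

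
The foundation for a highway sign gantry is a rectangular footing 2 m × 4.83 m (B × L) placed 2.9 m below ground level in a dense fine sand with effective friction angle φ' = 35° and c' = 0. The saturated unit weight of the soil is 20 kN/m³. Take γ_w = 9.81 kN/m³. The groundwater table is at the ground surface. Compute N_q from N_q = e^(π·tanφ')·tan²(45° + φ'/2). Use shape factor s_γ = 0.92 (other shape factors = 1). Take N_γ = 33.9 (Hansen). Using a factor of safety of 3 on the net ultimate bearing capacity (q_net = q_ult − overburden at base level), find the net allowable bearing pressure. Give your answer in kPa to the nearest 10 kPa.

N_q = e^(π·tan35°)·tan²(62.5°) = 33.3.
With the water table at the surface the whole profile is submerged: γ' = 20 − 9.81 = 10.19 kN/m³, so q = γ'·D_f = 29.551 kPa; the same γ' applies in the ½γBN_γ term.
q_ult = q·N_q + 0.5·γ·B·N_γ·s_γ
     = 29.551 × 33.296 + 0.5 × 10.19 × 2 × 33.9 × 0.92
     = 983.93 + 317.81 = 1301.7 kPa.
q_net = 1301.7 − 29.551 = 1272.2 kPa.
q_all(net) = 1272.2 / 3 = 424.06 kPa.

q_all(net) ≈ 420 kPa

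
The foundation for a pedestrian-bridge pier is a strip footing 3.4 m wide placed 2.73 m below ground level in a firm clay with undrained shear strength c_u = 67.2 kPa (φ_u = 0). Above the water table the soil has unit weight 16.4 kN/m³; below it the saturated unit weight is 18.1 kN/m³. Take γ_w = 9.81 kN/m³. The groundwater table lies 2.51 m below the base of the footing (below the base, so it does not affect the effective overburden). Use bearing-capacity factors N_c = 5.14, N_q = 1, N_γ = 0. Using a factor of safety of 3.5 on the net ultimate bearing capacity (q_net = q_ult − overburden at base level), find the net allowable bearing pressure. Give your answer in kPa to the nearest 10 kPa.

q_all(net) ≈ 100 kPa

Overburden at base level: q = 16.4 × 2.73 = 44.772 kPa.
Cohesion term c·N_c = 67.2 × 5.14 = 345.41 kPa; surcharge term q·N_q = 44.772 × 1 = 44.772 kPa.
q_ult = 345.41 + 44.772 = 390.18 kPa.
q_net = 390.18 − 44.772 = 345.41 kPa.
q_all(net) = 345.41 / 3.5 = 98.688 kPa.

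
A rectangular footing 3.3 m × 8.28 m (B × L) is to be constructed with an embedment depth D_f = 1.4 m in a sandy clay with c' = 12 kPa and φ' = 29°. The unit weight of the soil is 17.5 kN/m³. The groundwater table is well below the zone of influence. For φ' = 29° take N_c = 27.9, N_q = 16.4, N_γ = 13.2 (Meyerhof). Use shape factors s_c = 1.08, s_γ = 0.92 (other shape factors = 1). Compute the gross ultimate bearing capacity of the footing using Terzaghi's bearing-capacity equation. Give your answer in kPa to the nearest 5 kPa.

q_ult ≈ 1115 kPa

q = γ·D_f = 17.5 × 1.4 = 24.5 kPa.
c·N_c·s_c = 12 × 27.9 × 1.08 = 361.58 kPa
q·N_q = 24.5 × 16.4 = 401.8 kPa
0.5·γ·B·N_γ·s_γ = 0.5 × 17.5 × 3.3 × 13.2 × 0.92 = 350.66 kPa
q_ult = 361.58 + 401.8 + 350.66 = 1114 kPa.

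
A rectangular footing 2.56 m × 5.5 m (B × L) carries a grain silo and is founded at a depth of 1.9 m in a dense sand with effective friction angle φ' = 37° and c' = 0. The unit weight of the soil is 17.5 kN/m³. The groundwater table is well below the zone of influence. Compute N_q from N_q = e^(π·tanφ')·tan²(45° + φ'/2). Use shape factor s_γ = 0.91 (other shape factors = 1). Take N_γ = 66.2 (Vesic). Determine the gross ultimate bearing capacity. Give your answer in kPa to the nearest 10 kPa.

q_ult ≈ 2780 kPa

tan37° = 0.7536, so N_q = e^(π×0.7536)·tan²(63.5°) = 10.669 × 4.023 = 42.92.
q = γ·D_f = 17.5 × 1.9 = 33.25 kPa.
q·N_q = 33.25 × 42.92 = 1427.1 kPa
0.5·γ·B·N_γ·s_γ = 0.5 × 17.5 × 2.56 × 66.2 × 0.91 = 1349.4 kPa
q_ult = 1427.1 + 1349.4 = 2776.5 kPa.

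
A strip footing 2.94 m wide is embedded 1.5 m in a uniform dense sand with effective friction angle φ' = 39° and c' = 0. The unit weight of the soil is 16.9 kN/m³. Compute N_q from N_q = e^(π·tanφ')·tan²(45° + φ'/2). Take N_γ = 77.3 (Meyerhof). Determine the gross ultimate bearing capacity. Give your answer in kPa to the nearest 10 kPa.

q_ult ≈ 3340 kPa

tan39° = 0.8098, so N_q = e^(π×0.8098)·tan²(64.5°) = 12.731 × 4.395 = 55.96.
Overburden at base level: q = 16.9 × 1.5 = 25.35 kPa.
Surcharge term q·N_q = 25.35 × 55.957 = 1418.5 kPa; self-weight term 0.5·γ·B·N_γ = 0.5 × 16.9 × 2.94 × 77.3 = 1920.4 kPa.
q_ult = 1418.5 + 1920.4 = 3338.9 kPa.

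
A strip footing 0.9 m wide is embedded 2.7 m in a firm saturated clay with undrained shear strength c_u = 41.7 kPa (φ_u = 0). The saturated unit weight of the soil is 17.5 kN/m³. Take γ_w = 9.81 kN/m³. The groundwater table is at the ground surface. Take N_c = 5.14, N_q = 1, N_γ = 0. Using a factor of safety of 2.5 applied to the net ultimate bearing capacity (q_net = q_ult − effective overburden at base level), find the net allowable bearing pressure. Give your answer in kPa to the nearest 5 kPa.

q_all(net) ≈ 85 kPa

γ' = 17.5 − 9.81 = 7.69 kN/m³ (submerged throughout). q = 7.69 × 2.7 = 20.763 kPa.
c·N_c = 41.7 × 5.14 = 214.34 kPa
q·N_q = 20.763 × 1 = 20.763 kPa
q_ult = 214.34 + 20.763 = 235.1 kPa.
Net ultimate: q_net = 235.1 − 20.763 = 214.34 kPa.
q_all(net) = 214.34 / 2.5 = 85.735 kPa.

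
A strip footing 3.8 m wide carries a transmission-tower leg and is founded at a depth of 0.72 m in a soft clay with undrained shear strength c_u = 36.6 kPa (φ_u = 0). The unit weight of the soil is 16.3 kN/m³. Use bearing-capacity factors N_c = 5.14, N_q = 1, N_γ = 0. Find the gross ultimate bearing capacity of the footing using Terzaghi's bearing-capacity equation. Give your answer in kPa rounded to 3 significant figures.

Overburden at base level: q = 16.3 × 0.72 = 11.736 kPa.
Cohesion term c·N_c = 36.6 × 5.14 = 188.12 kPa; surcharge term q·N_q = 11.736 × 1 = 11.736 kPa.
q_ult = 188.12 + 11.736 = 199.86 kPa.

q_ult ≈ 200 kPa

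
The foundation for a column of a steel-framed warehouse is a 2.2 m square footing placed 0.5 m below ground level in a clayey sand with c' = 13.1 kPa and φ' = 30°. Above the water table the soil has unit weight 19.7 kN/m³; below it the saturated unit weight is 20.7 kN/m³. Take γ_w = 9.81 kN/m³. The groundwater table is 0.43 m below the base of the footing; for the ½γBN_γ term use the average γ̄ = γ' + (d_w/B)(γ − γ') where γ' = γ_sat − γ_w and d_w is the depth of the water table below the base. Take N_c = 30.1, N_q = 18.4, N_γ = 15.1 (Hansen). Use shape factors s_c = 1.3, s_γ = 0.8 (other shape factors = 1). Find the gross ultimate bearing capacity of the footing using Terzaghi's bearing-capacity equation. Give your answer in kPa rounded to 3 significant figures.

q_ult ≈ 861 kPa

Overburden at base level: q = 19.7 × 0.5 = 9.85 kPa.
The water table is 0.43 m below the base (< B = 2.2 m), so the ½γBN_γ term uses γ̄ = γ' + (d_w/B)(γ − γ') = 10.89 + (0.43/2.2)(19.7 − 10.89) = 12.612 kN/m³.
Cohesion term c·N_c·s_c = 13.1 × 30.1 × 1.3 = 512.6 kPa; surcharge term q·N_q = 9.85 × 18.4 = 181.24 kPa; self-weight term 0.5·γ·B·N_γ·s_γ = 0.5 × 12.612 × 2.2 × 15.1 × 0.8 = 167.59 kPa.
q_ult = 512.6 + 181.24 + 167.59 = 861.43 kPa.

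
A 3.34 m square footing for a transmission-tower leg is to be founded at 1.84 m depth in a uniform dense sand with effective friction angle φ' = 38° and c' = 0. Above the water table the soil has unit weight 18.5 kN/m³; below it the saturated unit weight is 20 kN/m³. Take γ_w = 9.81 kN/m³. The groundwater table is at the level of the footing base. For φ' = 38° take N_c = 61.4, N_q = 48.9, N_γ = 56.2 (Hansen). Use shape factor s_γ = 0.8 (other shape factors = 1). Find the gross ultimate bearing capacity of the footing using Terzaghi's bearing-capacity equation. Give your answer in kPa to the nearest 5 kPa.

q_ult ≈ 2430 kPa

Overburden at base level: q = 18.5 × 1.84 = 34.04 kPa.
Below the base the soil is submerged, so the ½γBN_γ term uses γ' = 20 − 9.81 = 10.19 kN/m³.
Surcharge term q·N_q = 34.04 × 48.9 = 1664.6 kPa; self-weight term 0.5·γ·B·N_γ·s_γ = 0.5 × 10.19 × 3.34 × 56.2 × 0.8 = 765.1 kPa.
q_ult = 1664.6 + 765.1 = 2429.7 kPa.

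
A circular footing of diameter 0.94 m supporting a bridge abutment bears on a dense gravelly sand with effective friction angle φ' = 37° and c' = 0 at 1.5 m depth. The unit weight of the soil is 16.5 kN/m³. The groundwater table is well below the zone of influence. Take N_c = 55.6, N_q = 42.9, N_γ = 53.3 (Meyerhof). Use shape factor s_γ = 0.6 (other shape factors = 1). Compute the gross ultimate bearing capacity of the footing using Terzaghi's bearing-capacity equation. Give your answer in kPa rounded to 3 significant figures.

Overburden at base level: q = 16.5 × 1.5 = 24.75 kPa.
Surcharge term q·N_q = 24.75 × 42.9 = 1061.8 kPa; self-weight term 0.5·γ·B·N_γ·s_γ = 0.5 × 16.5 × 0.94 × 53.3 × 0.6 = 248 kPa.
q_ult = 1061.8 + 248 = 1309.8 kPa.

q_ult ≈ 1310 kPa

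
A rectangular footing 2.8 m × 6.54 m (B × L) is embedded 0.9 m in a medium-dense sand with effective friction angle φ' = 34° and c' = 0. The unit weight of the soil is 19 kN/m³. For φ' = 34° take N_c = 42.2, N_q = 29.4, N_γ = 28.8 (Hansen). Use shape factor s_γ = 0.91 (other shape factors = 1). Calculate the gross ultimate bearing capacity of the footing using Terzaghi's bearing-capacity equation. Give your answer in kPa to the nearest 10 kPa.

q_ult ≈ 1200 kPa

q = γ·D_f = 19 × 0.9 = 17.1 kPa.
q·N_q = 17.1 × 29.4 = 502.74 kPa
0.5·γ·B·N_γ·s_γ = 0.5 × 19 × 2.8 × 28.8 × 0.91 = 697.13 kPa
q_ult = 502.74 + 697.13 = 1199.9 kPa.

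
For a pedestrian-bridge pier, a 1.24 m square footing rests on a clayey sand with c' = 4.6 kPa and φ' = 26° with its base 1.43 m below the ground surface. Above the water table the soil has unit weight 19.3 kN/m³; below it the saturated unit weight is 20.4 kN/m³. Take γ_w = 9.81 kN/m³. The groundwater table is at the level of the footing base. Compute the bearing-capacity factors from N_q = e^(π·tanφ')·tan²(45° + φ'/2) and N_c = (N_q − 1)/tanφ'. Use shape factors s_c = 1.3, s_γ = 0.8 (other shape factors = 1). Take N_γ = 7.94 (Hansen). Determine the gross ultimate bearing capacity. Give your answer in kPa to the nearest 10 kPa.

q_ult ≈ 500 kPa

tan26° = 0.4877, so N_q = e^(π×0.4877)·tan²(58°) = 4.629 × 2.561 = 11.85.
N_c = (11.85 − 1)/tan26° = 22.25.
q = γ·D_f = 19.3 × 1.43 = 27.599 kPa.
For the ½γBN_γ term take γ' = 20.4 − 9.81 = 10.59 kN/m³ (soil below base is submerged).
c·N_c·s_c = 4.6 × 22.254 × 1.3 = 133.08 kPa
q·N_q = 27.599 × 11.854 = 327.16 kPa
0.5·γ·B·N_γ·s_γ = 0.5 × 10.59 × 1.24 × 7.94 × 0.8 = 41.706 kPa
q_ult = 133.08 + 327.16 + 41.706 = 501.95 kPa.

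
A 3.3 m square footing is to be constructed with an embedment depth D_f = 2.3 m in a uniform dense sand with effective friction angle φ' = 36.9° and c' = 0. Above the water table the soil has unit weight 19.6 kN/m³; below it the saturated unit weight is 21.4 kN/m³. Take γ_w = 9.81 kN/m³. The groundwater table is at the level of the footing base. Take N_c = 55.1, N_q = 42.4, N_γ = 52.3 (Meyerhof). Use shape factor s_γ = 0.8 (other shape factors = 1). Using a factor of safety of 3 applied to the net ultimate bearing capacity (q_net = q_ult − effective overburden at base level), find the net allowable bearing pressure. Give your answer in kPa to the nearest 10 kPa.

q_all(net) ≈ 890 kPa

q = γ·D_f = 19.6 × 2.3 = 45.08 kPa.
For the ½γBN_γ term take γ' = 21.4 − 9.81 = 11.59 kN/m³ (soil below base is submerged).
q·N_q = 45.08 × 42.4 = 1911.4 kPa
0.5·γ·B·N_γ·s_γ = 0.5 × 11.59 × 3.3 × 52.3 × 0.8 = 800.13 kPa
q_ult = 1911.4 + 800.13 = 2711.5 kPa.
Net ultimate: q_net = 2711.5 − 45.08 = 2666.4 kPa.
q_all(net) = 2666.4 / 3 = 888.81 kPa.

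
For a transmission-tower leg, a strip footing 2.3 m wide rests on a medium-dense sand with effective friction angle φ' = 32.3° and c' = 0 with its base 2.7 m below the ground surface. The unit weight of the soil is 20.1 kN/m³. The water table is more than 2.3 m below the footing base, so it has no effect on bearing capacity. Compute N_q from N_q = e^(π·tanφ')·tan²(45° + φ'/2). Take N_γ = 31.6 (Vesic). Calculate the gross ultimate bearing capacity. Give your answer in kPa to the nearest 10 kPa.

tan32.3° = 0.6322, so N_q = e^(π×0.6322)·tan²(61.15°) = 7.287 × 3.295 = 24.01.
Overburden at base level: q = 20.1 × 2.7 = 54.27 kPa.
Surcharge term q·N_q = 54.27 × 24.01 = 1303 kPa; self-weight term 0.5·γ·B·N_γ = 0.5 × 20.1 × 2.3 × 31.6 = 730.43 kPa.
q_ult = 1303 + 730.43 = 2033.5 kPa.

q_ult ≈ 2030 kPa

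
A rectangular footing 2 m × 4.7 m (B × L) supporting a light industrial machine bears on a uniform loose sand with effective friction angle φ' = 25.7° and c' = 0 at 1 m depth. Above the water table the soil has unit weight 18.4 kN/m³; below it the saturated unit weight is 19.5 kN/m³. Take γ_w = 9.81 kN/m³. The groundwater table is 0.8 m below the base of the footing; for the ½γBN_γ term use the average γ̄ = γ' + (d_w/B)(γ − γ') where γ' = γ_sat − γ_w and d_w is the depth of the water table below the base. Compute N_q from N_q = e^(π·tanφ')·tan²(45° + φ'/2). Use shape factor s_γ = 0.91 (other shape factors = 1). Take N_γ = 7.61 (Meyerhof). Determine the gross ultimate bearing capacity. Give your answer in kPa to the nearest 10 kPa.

q_ult ≈ 300 kPa

tan25.7° = 0.4813, so N_q = e^(π×0.4813)·tan²(57.85°) = 4.536 × 2.531 = 11.48.
Effective surcharge at the founding depth q = γ·D_f = 18.4 × 1 = 18.4 kPa.
With d_w = 0.8 m < B, γ̄ = 9.69 + (0.8/2) × (18.4 − 9.69) = 13.174 kN/m³.
q_ult = q·N_q + 0.5·γ·B·N_γ·s_γ
     = 18.4 × 11.481 + 0.5 × 13.174 × 2 × 7.61 × 0.91
     = 211.26 + 91.231 = 302.49 kPa.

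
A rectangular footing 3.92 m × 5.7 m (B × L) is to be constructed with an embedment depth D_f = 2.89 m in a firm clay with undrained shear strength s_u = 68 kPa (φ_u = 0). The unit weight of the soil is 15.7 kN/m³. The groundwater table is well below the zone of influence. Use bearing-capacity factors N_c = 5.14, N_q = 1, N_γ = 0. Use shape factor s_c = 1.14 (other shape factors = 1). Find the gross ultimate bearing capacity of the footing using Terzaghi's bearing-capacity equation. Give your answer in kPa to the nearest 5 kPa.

q = γ·D_f = 15.7 × 2.89 = 45.373 kPa.
c·N_c·s_c = 68 × 5.14 × 1.14 = 398.45 kPa
q·N_q = 45.373 × 1 = 45.373 kPa
q_ult = 398.45 + 45.373 = 443.83 kPa.

q_ult ≈ 445 kPa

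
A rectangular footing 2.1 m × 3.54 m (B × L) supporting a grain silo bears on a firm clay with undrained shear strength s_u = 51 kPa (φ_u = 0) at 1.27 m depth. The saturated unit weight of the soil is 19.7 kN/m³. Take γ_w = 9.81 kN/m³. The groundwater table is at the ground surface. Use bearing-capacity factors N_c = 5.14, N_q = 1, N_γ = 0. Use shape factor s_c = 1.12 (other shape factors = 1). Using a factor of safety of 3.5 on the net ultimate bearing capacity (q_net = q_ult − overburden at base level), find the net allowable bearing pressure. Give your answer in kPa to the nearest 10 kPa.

Water table at ground surface, so effective unit weight γ' = 19.7 − 9.81 = 9.89 kN/m³ is used throughout; overburden q = 9.89 × 1.27 = 12.56 kPa.
Cohesion term c·N_c·s_c = 51 × 5.14 × 1.12 = 293.6 kPa; surcharge term q·N_q = 12.56 × 1 = 12.56 kPa.
q_ult = 293.6 + 12.56 = 306.16 kPa.
q_net = 306.16 − 12.56 = 293.6 kPa.
q_all(net) = 293.6 / 3.5 = 83.885 kPa.

q_all(net) ≈ 80 kPa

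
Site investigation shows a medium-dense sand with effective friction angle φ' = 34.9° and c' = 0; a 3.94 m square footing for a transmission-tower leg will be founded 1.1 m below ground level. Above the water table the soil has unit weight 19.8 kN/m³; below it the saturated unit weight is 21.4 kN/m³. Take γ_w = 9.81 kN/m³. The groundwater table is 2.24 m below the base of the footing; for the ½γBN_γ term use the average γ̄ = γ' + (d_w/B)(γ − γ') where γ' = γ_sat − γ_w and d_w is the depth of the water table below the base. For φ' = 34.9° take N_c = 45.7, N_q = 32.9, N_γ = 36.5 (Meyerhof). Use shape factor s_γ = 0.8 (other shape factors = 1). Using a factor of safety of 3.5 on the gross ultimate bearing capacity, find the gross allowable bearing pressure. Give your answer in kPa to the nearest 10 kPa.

Overburden at base level: q = 19.8 × 1.1 = 21.78 kPa.
The water table is 2.24 m below the base (< B = 3.94 m), so the ½γBN_γ term uses γ̄ = γ' + (d_w/B)(γ − γ') = 11.59 + (2.24/3.94)(19.8 − 11.59) = 16.258 kN/m³.
Surcharge term q·N_q = 21.78 × 32.9 = 716.56 kPa; self-weight term 0.5·γ·B·N_γ·s_γ = 0.5 × 16.258 × 3.94 × 36.5 × 0.8 = 935.2 kPa.
q_ult = 716.56 + 935.2 = 1651.8 kPa.
q_all = 1651.8 / 3.5 = 471.93 kPa.

q_all ≈ 470 kPa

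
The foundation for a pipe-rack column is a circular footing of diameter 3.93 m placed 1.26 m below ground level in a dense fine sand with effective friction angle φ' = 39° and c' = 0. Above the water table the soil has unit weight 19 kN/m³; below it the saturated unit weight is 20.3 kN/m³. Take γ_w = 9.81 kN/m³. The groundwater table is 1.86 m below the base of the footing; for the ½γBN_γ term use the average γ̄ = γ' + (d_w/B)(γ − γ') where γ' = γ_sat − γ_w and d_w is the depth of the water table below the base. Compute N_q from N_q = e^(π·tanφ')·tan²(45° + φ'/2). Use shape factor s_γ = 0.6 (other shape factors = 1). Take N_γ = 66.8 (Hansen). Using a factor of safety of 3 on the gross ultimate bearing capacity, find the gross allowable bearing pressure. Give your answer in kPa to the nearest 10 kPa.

N_q = e^(π·tan39°)·tan²(64.5°) = 55.96.
q = γ·D_f = 19 × 1.26 = 23.94 kPa.
γ' = 10.49 kN/m³; averaging over the depth B below the base, γ̄ = γ' + (d_w/B)(γ − γ') = 14.518 kN/m³.
q·N_q = 23.94 × 55.957 = 1339.6 kPa
0.5·γ·B·N_γ·s_γ = 0.5 × 14.518 × 3.93 × 66.8 × 0.6 = 1143.4 kPa
q_ult = 1339.6 + 1143.4 = 2483 kPa.
q_all = 2483 / 3 = 827.66 kPa.

q_all ≈ 830 kPa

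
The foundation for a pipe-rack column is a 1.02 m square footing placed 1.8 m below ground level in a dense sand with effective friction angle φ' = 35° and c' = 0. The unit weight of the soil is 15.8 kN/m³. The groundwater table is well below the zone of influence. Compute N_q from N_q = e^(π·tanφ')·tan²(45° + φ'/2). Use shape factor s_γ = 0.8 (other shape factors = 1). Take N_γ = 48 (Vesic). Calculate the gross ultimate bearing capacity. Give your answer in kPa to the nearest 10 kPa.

tan35° = 0.7002, so N_q = e^(π×0.7002)·tan²(62.5°) = 9.023 × 3.69 = 33.3.
Overburden at base level: q = 15.8 × 1.8 = 28.44 kPa.
Surcharge term q·N_q = 28.44 × 33.296 = 946.94 kPa; self-weight term 0.5·γ·B·N_γ·s_γ = 0.5 × 15.8 × 1.02 × 48 × 0.8 = 309.43 kPa.
q_ult = 946.94 + 309.43 = 1256.4 kPa.

q_ult ≈ 1260 kPa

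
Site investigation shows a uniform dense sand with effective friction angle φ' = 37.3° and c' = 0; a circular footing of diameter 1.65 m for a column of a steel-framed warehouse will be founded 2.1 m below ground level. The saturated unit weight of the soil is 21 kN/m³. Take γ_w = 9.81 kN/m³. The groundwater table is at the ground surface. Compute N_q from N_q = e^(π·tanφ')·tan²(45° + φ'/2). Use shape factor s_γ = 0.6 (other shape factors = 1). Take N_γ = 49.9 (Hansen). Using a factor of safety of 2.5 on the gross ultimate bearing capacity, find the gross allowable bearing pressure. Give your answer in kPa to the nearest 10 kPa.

N_q = e^(π·tan37.3°)·tan²(63.65°) = 44.63.
γ' = 21 − 9.81 = 11.19 kN/m³ (submerged throughout). q = 11.19 × 2.1 = 23.499 kPa; the same γ' applies in the ½γBN_γ term.
q·N_q = 23.499 × 44.628 = 1048.7 kPa
0.5·γ·B·N_γ·s_γ = 0.5 × 11.19 × 1.65 × 49.9 × 0.6 = 276.4 kPa
q_ult = 1048.7 + 276.4 = 1325.1 kPa.
q_all = 1325.1 / 2.5 = 530.05 kPa.

q_all ≈ 530 kPa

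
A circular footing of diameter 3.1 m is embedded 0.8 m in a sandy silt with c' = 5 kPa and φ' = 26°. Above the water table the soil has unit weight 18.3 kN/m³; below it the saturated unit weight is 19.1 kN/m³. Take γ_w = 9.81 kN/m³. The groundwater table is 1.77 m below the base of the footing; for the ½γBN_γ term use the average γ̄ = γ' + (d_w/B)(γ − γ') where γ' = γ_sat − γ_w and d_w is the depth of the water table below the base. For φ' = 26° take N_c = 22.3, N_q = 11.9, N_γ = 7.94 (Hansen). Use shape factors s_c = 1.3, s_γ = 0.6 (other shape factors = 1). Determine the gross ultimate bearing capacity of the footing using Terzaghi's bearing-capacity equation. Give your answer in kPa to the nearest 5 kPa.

q_ult ≈ 425 kPa

Effective surcharge at the founding depth q = γ·D_f = 18.3 × 0.8 = 14.64 kPa.
With d_w = 1.77 m < B, γ̄ = 9.29 + (1.77/3.1) × (18.3 − 9.29) = 14.434 kN/m³.
q_ult = c·N_c·s_c + q·N_q + 0.5·γ·B·N_γ·s_γ
     = 5 × 22.3 × 1.3 + 14.64 × 11.9 + 0.5 × 14.434 × 3.1 × 7.94 × 0.6
     = 144.95 + 174.22 + 106.59 = 425.75 kPa.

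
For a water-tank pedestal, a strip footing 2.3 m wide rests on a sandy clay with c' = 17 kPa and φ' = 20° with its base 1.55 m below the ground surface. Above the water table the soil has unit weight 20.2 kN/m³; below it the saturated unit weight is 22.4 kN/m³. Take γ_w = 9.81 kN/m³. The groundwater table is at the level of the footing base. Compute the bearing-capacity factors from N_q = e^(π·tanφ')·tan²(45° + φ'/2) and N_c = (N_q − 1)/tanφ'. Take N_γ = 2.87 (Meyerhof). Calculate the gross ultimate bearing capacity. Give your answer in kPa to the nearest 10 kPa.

tan20° = 0.364, so N_q = e^(π×0.364)·tan²(55°) = 3.138 × 2.04 = 6.4.
N_c = (6.4 − 1)/tan20° = 14.83.
q = γ·D_f = 20.2 × 1.55 = 31.31 kPa.
For the ½γBN_γ term take γ' = 22.4 − 9.81 = 12.59 kN/m³ (soil below base is submerged).
c·N_c = 17 × 14.835 = 252.19 kPa
q·N_q = 31.31 × 6.3994 = 200.37 kPa
0.5·γ·B·N_γ = 0.5 × 12.59 × 2.3 × 2.87 = 41.553 kPa
q_ult = 252.19 + 200.37 + 41.553 = 494.11 kPa.

q_ult ≈ 490 kPa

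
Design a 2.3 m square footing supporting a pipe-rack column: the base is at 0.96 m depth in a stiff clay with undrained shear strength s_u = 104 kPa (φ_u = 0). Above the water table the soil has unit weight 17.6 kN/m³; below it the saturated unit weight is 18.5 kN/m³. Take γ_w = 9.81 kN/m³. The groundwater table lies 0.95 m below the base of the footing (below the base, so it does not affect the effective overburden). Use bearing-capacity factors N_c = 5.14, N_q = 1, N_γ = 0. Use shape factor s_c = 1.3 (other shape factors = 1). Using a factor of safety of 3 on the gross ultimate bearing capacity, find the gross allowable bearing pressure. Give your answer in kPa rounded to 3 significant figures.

q_all ≈ 237 kPa

Effective surcharge at the founding depth q = γ·D_f = 17.6 × 0.96 = 16.896 kPa.
q_ult = c·N_c·s_c + q·N_q
     = 104 × 5.14 × 1.3 + 16.896 × 1
     = 694.93 + 16.896 = 711.82 kPa.
q_all = 711.82 / 3 = 237.27 kPa.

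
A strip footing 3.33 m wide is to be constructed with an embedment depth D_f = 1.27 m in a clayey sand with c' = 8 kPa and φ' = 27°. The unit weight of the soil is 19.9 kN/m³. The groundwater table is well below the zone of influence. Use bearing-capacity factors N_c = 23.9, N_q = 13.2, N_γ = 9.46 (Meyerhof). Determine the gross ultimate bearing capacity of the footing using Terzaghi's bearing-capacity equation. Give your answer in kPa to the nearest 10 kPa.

q_ult ≈ 840 kPa

Effective surcharge at the founding depth q = γ·D_f = 19.9 × 1.27 = 25.273 kPa.
q_ult = c·N_c + q·N_q + 0.5·γ·B·N_γ
     = 8 × 23.9 + 25.273 × 13.2 + 0.5 × 19.9 × 3.33 × 9.46
     = 191.2 + 333.6 + 313.44 = 838.25 kPa.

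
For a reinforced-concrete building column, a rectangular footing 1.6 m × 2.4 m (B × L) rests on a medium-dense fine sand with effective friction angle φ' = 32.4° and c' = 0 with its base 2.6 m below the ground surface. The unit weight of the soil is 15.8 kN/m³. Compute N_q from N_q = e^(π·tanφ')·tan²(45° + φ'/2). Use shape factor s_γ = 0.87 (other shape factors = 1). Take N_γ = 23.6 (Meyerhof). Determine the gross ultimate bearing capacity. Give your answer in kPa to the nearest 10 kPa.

q_ult ≈ 1260 kPa

tan32.4° = 0.6346, so N_q = e^(π×0.6346)·tan²(61.2°) = 7.343 × 3.309 = 24.3.
Overburden at base level: q = 15.8 × 2.6 = 41.08 kPa.
Surcharge term q·N_q = 41.08 × 24.295 = 998.05 kPa; self-weight term 0.5·γ·B·N_γ·s_γ = 0.5 × 15.8 × 1.6 × 23.6 × 0.87 = 259.52 kPa.
q_ult = 998.05 + 259.52 = 1257.6 kPa.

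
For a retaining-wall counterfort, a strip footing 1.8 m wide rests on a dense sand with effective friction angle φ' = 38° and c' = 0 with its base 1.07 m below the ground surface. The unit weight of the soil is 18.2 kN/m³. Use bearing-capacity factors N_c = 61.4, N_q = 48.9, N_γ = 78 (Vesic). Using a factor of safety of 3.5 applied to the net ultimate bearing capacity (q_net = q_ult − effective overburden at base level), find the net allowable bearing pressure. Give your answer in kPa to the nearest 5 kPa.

q_all(net) ≈ 630 kPa

Effective surcharge at the founding depth q = γ·D_f = 18.2 × 1.07 = 19.474 kPa.
q_ult = q·N_q + 0.5·γ·B·N_γ
     = 19.474 × 48.9 + 0.5 × 18.2 × 1.8 × 78
     = 952.28 + 1277.6 = 2229.9 kPa.
Net ultimate: q_net = 2229.9 − 19.474 = 2210.4 kPa.
q_all(net) = 2210.4 / 3.5 = 631.56 kPa.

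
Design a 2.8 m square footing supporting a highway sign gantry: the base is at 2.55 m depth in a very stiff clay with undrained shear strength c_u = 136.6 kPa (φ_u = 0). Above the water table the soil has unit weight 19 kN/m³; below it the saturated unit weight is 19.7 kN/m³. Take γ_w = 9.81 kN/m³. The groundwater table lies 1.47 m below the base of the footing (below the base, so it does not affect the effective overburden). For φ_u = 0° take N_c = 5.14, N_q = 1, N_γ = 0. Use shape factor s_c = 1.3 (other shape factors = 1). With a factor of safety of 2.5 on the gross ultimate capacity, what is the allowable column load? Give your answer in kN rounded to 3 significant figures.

P_all ≈ 3010 kN

Overburden at base level: q = 19 × 2.55 = 48.45 kPa.
Cohesion term c·N_c·s_c = 136.6 × 5.14 × 1.3 = 912.76 kPa; surcharge term q·N_q = 48.45 × 1 = 48.45 kPa.
q_ult = 912.76 + 48.45 = 961.21 kPa.
Gross allowable pressure q_all = 961.21 / 2.5 = 384.48 kPa.
Footing area = 7.84 m², so allowable column load = 384.48 × 7.84 = 3014.4 kN.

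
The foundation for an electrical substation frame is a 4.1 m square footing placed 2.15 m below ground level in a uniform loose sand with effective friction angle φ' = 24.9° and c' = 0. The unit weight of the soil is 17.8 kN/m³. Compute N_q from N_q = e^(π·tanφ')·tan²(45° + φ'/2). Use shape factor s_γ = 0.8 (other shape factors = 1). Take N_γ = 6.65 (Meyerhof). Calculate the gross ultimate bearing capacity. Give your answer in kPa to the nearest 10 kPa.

tan24.9° = 0.4642, so N_q = e^(π×0.4642)·tan²(57.45°) = 4.299 × 2.454 = 10.55.
q = γ·D_f = 17.8 × 2.15 = 38.27 kPa.
q·N_q = 38.27 × 10.551 = 403.77 kPa
0.5·γ·B·N_γ·s_γ = 0.5 × 17.8 × 4.1 × 6.65 × 0.8 = 194.13 kPa
q_ult = 403.77 + 194.13 = 597.9 kPa.

q_ult ≈ 600 kPa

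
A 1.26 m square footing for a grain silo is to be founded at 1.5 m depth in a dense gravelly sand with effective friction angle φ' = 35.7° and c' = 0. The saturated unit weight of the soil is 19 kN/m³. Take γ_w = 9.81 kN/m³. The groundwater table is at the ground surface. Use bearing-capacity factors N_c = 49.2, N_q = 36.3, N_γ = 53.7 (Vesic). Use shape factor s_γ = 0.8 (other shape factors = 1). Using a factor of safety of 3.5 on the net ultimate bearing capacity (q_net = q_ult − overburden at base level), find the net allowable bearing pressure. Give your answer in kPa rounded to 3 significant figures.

q_all(net) ≈ 210 kPa

With the water table at the surface the whole profile is submerged: γ' = 19 − 9.81 = 9.19 kN/m³, so q = γ'·D_f = 13.785 kPa; the same γ' applies in the ½γBN_γ term.
q_ult = q·N_q + 0.5·γ·B·N_γ·s_γ
     = 13.785 × 36.3 + 0.5 × 9.19 × 1.26 × 53.7 × 0.8
     = 500.4 + 248.73 = 749.12 kPa.
q_net = 749.12 − 13.785 = 735.34 kPa.
q_all(net) = 735.34 / 3.5 = 210.1 kPa.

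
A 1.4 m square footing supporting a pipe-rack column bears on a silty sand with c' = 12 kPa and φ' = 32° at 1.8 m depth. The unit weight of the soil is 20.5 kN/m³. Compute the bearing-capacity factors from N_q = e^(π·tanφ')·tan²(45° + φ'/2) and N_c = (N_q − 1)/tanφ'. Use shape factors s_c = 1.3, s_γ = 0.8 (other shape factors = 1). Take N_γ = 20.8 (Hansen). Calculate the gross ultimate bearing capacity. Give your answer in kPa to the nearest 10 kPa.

q_ult ≈ 1650 kPa

tan32° = 0.6249, so N_q = e^(π×0.6249)·tan²(61°) = 7.121 × 3.255 = 23.18.
N_c = (23.18 − 1)/tan32° = 35.49.
Effective surcharge at the founding depth q = γ·D_f = 20.5 × 1.8 = 36.9 kPa.
q_ult = c·N_c·s_c + q·N_q + 0.5·γ·B·N_γ·s_γ
     = 12 × 35.49 × 1.3 + 36.9 × 23.177 + 0.5 × 20.5 × 1.4 × 20.8 × 0.8
     = 553.65 + 855.22 + 238.78 = 1647.7 kPa.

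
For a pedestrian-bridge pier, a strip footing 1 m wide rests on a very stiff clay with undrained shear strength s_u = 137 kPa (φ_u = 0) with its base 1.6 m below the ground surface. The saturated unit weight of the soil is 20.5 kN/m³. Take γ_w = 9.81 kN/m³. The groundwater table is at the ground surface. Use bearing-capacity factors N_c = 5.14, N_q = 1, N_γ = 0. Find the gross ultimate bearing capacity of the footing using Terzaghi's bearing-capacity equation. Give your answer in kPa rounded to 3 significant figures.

Water table at ground surface, so effective unit weight γ' = 20.5 − 9.81 = 10.69 kN/m³ is used throughout; overburden q = 10.69 × 1.6 = 17.104 kPa.
Cohesion term c·N_c = 137 × 5.14 = 704.18 kPa; surcharge term q·N_q = 17.104 × 1 = 17.104 kPa.
q_ult = 704.18 + 17.104 = 721.28 kPa.

q_ult ≈ 721 kPa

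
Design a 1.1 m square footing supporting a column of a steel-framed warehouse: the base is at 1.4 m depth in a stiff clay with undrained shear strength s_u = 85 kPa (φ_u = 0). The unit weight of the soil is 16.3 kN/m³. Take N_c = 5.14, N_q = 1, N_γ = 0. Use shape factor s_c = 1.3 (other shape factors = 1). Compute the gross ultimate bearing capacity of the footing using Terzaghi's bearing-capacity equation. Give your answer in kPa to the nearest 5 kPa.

Effective surcharge at the founding depth q = γ·D_f = 16.3 × 1.4 = 22.82 kPa.
q_ult = c·N_c·s_c + q·N_q
     = 85 × 5.14 × 1.3 + 22.82 × 1
     = 567.97 + 22.82 = 590.79 kPa.

q_ult ≈ 590 kPa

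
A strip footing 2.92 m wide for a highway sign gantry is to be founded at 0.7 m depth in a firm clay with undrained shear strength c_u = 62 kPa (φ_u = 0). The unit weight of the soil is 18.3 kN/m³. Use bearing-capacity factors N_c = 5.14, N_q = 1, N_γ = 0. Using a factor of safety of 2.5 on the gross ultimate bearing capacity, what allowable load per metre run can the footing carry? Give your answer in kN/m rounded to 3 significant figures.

Effective surcharge at the founding depth q = γ·D_f = 18.3 × 0.7 = 12.81 kPa.
q_ult = c·N_c + q·N_q
     = 62 × 5.14 + 12.81 × 1
     = 318.68 + 12.81 = 331.49 kPa.
Gross allowable pressure q_all = 331.49 / 2.5 = 132.6 kPa.
Allowable wall load = q_all × B = 132.6 × 2.92 = 387.18 kN per metre run.

≈ 387 kN/m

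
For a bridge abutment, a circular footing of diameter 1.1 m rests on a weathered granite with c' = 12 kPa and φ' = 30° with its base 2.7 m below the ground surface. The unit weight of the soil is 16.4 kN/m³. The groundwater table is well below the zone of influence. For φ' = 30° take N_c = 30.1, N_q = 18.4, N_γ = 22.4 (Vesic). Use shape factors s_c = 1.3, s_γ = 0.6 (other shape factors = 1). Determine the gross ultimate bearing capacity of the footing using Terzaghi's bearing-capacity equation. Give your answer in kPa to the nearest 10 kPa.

q_ult ≈ 1410 kPa

Effective surcharge at the founding depth q = γ·D_f = 16.4 × 2.7 = 44.28 kPa.
q_ult = c·N_c·s_c + q·N_q + 0.5·γ·B·N_γ·s_γ
     = 12 × 30.1 × 1.3 + 44.28 × 18.4 + 0.5 × 16.4 × 1.1 × 22.4 × 0.6
     = 469.56 + 814.75 + 121.23 = 1405.5 kPa.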